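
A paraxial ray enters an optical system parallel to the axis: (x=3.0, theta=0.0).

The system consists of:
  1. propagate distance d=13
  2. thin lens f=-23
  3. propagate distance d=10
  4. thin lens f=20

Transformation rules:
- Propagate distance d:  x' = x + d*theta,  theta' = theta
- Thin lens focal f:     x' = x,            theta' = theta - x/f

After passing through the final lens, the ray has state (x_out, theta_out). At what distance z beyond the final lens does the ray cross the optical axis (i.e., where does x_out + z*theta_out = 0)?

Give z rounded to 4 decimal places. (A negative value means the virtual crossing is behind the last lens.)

Initial: x=3.0000 theta=0.0000
After 1 (propagate distance d=13): x=3.0000 theta=0.0000
After 2 (thin lens f=-23): x=3.0000 theta=3/23 (≈0.1304)
After 3 (propagate distance d=10): x=99/23 (≈4.3043) theta=3/23 (≈0.1304)
After 4 (thin lens f=20): x=99/23 (≈4.3043) theta=-39/460 (≈-0.0848)
z_focus = -x_out/theta_out = -(99/23)/(-39/460) = 660/13 ≈ 50.7692
Rounded to 4 decimal places: z = 50.7692

Answer: 50.7692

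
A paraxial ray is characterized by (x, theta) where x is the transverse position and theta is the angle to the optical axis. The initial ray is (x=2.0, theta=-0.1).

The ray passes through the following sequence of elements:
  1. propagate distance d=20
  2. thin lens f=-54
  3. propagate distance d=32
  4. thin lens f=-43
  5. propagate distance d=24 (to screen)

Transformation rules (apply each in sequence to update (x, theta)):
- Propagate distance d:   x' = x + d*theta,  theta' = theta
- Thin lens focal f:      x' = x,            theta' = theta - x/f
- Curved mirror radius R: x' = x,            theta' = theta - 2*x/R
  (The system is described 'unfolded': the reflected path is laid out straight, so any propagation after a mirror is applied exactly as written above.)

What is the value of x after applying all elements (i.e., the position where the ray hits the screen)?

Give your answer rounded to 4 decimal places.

Answer: -7.3860

Derivation:
Initial: x=2.0000 theta=-0.1000
After 1 (propagate distance d=20): x=0.0000 theta=-0.1000
After 2 (thin lens f=-54): x=0.0000 theta=-0.1000
After 3 (propagate distance d=32): x=-3.2000 theta=-0.1000
After 4 (thin lens f=-43): x=-3.2000 theta=-15/86 (≈-0.1744)
After 5 (propagate distance d=24 (to screen)): x=-1588/215 (≈-7.3860) theta=-15/86 (≈-0.1744)
Rounded to 4 decimal places: x = -7.3860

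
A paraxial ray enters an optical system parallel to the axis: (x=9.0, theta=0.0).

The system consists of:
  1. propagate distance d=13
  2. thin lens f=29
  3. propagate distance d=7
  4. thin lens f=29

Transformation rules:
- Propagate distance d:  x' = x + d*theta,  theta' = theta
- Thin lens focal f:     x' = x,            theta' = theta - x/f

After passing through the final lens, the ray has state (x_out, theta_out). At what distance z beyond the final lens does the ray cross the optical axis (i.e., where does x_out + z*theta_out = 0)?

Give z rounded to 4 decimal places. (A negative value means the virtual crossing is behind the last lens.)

Initial: x=9.0000 theta=0.0000
After 1 (propagate distance d=13): x=9.0000 theta=0.0000
After 2 (thin lens f=29): x=9.0000 theta=-9/29 (≈-0.3103)
After 3 (propagate distance d=7): x=198/29 (≈6.8276) theta=-9/29 (≈-0.3103)
After 4 (thin lens f=29): x=198/29 (≈6.8276) theta=-459/841 (≈-0.5458)
z_focus = -x_out/theta_out = -(198/29)/(-459/841) = 638/51 ≈ 12.5098
Rounded to 4 decimal places: z = 12.5098

Answer: 12.5098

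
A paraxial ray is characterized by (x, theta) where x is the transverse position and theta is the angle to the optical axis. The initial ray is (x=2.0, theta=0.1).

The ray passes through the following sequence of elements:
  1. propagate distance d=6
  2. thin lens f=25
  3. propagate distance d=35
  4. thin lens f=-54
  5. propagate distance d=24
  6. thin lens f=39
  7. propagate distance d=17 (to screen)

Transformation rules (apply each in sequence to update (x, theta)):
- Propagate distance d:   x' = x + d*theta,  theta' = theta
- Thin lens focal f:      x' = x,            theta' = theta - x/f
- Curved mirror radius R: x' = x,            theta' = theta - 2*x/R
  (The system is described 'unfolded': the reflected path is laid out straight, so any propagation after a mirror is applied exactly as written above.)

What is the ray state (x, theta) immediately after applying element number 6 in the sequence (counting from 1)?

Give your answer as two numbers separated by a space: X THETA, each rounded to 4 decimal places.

Answer: 3.4573 -0.0471

Derivation:
Initial: x=2.0000 theta=0.1000
After 1 (propagate distance d=6): x=2.6000 theta=0.1000
After 2 (thin lens f=25): x=2.6000 theta=-0.0040
After 3 (propagate distance d=35): x=2.4600 theta=-0.0040
After 4 (thin lens f=-54): x=2.4600 theta=187/4500 (≈0.0416)
After 5 (propagate distance d=24): x=2593/750 (≈3.4573) theta=187/4500 (≈0.0416)
After 6 (thin lens f=39): x=2593/750 (≈3.4573) theta=-551/11700 (≈-0.0471)
Rounded to 4 decimal places: x = 3.4573, theta = -0.0471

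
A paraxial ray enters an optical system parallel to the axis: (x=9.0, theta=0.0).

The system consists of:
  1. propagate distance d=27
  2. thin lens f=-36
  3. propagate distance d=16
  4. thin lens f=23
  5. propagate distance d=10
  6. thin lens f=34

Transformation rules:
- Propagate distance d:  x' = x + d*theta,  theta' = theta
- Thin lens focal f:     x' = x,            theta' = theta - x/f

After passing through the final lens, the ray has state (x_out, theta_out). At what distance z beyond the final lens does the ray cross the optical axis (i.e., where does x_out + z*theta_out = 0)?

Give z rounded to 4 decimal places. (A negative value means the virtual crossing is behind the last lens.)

Answer: 16.2812

Derivation:
Initial: x=9.0000 theta=0.0000
After 1 (propagate distance d=27): x=9.0000 theta=0.0000
After 2 (thin lens f=-36): x=9.0000 theta=0.2500
After 3 (propagate distance d=16): x=13.0000 theta=0.2500
After 4 (thin lens f=23): x=13.0000 theta=-29/92 (≈-0.3152)
After 5 (propagate distance d=10): x=453/46 (≈9.8478) theta=-29/92 (≈-0.3152)
After 6 (thin lens f=34): x=453/46 (≈9.8478) theta=-473/782 (≈-0.6049)
z_focus = -x_out/theta_out = -(453/46)/(-473/782) = 7701/473 ≈ 16.2812
Rounded to 4 decimal places: z = 16.2812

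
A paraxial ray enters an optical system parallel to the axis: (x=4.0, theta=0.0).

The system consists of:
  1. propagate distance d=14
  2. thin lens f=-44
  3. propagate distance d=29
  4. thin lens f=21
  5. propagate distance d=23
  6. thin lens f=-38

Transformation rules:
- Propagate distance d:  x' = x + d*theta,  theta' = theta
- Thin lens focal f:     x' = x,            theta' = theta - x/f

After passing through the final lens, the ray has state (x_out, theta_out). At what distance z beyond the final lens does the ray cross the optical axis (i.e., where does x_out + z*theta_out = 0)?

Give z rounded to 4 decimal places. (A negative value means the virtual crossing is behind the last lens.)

Answer: 7.8133

Derivation:
Initial: x=4.0000 theta=0.0000
After 1 (propagate distance d=14): x=4.0000 theta=0.0000
After 2 (thin lens f=-44): x=4.0000 theta=1/11 (≈0.0909)
After 3 (propagate distance d=29): x=73/11 (≈6.6364) theta=1/11 (≈0.0909)
After 4 (thin lens f=21): x=73/11 (≈6.6364) theta=-52/231 (≈-0.2251)
After 5 (propagate distance d=23): x=337/231 (≈1.4589) theta=-52/231 (≈-0.2251)
After 6 (thin lens f=-38): x=337/231 (≈1.4589) theta=-149/798 (≈-0.1867)
z_focus = -x_out/theta_out = -(337/231)/(-149/798) = 12806/1639 ≈ 7.8133
Rounded to 4 decimal places: z = 7.8133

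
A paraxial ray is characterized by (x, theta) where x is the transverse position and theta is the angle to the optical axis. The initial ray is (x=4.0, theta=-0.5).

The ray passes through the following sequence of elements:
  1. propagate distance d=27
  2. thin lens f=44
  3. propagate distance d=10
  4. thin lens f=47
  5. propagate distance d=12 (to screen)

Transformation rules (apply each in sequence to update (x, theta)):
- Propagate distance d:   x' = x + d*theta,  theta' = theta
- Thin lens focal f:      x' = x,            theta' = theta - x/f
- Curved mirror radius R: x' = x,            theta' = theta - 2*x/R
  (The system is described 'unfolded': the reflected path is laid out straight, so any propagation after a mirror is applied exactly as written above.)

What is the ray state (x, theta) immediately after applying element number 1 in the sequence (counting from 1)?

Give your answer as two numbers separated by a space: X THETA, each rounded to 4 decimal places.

Initial: x=4.0000 theta=-0.5000
After 1 (propagate distance d=27): x=-9.5000 theta=-0.5000
Rounded to 4 decimal places: x = -9.5000, theta = -0.5000

Answer: -9.5000 -0.5000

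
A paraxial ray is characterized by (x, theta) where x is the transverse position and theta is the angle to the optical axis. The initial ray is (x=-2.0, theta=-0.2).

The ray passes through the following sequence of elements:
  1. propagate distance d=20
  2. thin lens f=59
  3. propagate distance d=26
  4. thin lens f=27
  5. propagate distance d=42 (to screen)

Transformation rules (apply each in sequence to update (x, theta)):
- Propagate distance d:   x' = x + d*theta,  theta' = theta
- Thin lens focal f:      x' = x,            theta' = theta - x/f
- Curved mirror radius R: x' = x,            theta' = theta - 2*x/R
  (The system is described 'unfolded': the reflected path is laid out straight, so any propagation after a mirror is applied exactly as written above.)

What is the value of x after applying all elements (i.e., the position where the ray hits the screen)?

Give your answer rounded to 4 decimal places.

Initial: x=-2.0000 theta=-0.2000
After 1 (propagate distance d=20): x=-6.0000 theta=-0.2000
After 2 (thin lens f=59): x=-6.0000 theta=-29/295 (≈-0.0983)
After 3 (propagate distance d=26): x=-2524/295 (≈-8.5559) theta=-29/295 (≈-0.0983)
After 4 (thin lens f=27): x=-2524/295 (≈-8.5559) theta=1741/7965 (≈0.2186)
After 5 (propagate distance d=42 (to screen)): x=1658/2655 (≈0.6245) theta=1741/7965 (≈0.2186)
Rounded to 4 decimal places: x = 0.6245

Answer: 0.6245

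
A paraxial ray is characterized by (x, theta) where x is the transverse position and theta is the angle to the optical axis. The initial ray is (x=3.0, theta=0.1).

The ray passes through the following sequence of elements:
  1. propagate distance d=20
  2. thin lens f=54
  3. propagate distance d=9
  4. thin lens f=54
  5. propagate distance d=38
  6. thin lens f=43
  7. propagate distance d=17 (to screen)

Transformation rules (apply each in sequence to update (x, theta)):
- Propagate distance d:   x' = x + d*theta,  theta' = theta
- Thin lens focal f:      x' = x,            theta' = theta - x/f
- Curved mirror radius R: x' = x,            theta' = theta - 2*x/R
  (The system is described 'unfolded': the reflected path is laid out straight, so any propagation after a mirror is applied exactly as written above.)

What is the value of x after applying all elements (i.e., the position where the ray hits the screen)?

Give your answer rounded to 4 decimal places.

Initial: x=3.0000 theta=0.1000
After 1 (propagate distance d=20): x=5.0000 theta=0.1000
After 2 (thin lens f=54): x=5.0000 theta=1/135 (≈0.0074)
After 3 (propagate distance d=9): x=76/15 (≈5.0667) theta=1/135 (≈0.0074)
After 4 (thin lens f=54): x=76/15 (≈5.0667) theta=-7/81 (≈-0.0864)
After 5 (propagate distance d=38): x=722/405 (≈1.7827) theta=-7/81 (≈-0.0864)
After 6 (thin lens f=43): x=722/405 (≈1.7827) theta=-2227/17415 (≈-0.1279)
After 7 (propagate distance d=17 (to screen)): x=-757/1935 (≈-0.3912) theta=-2227/17415 (≈-0.1279)
Rounded to 4 decimal places: x = -0.3912

Answer: -0.3912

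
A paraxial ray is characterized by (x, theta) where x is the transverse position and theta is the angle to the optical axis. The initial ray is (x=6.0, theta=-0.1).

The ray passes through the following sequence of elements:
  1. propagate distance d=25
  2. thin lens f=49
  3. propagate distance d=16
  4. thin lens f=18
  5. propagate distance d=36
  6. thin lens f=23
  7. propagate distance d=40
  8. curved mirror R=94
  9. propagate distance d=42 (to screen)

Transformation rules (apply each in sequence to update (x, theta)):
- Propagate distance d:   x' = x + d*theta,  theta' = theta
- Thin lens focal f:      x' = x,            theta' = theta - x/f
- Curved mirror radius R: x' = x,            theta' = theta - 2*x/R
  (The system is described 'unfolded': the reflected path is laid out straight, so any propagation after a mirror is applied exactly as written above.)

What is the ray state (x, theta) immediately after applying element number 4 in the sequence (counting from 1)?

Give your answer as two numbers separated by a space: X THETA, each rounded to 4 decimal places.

Answer: 0.7571 -0.2135

Derivation:
Initial: x=6.0000 theta=-0.1000
After 1 (propagate distance d=25): x=3.5000 theta=-0.1000
After 2 (thin lens f=49): x=3.5000 theta=-6/35 (≈-0.1714)
After 3 (propagate distance d=16): x=53/70 (≈0.7571) theta=-6/35 (≈-0.1714)
After 4 (thin lens f=18): x=53/70 (≈0.7571) theta=-269/1260 (≈-0.2135)
Rounded to 4 decimal places: x = 0.7571, theta = -0.2135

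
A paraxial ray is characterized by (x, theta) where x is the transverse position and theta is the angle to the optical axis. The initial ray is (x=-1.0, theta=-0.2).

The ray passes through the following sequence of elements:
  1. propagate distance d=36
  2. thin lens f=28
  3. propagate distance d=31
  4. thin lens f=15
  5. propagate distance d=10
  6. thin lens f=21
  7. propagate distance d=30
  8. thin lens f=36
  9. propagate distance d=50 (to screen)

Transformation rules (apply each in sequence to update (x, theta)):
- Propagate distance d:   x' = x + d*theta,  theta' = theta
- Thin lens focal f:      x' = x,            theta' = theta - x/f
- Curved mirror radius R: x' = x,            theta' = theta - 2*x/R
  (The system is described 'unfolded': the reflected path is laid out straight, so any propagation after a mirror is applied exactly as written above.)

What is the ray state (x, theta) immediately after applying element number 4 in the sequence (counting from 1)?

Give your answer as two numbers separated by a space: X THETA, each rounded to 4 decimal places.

Initial: x=-1.0000 theta=-0.2000
After 1 (propagate distance d=36): x=-8.2000 theta=-0.2000
After 2 (thin lens f=28): x=-8.2000 theta=13/140 (≈0.0929)
After 3 (propagate distance d=31): x=-149/28 (≈-5.3214) theta=13/140 (≈0.0929)
After 4 (thin lens f=15): x=-149/28 (≈-5.3214) theta=47/105 (≈0.4476)
Rounded to 4 decimal places: x = -5.3214, theta = 0.4476

Answer: -5.3214 0.4476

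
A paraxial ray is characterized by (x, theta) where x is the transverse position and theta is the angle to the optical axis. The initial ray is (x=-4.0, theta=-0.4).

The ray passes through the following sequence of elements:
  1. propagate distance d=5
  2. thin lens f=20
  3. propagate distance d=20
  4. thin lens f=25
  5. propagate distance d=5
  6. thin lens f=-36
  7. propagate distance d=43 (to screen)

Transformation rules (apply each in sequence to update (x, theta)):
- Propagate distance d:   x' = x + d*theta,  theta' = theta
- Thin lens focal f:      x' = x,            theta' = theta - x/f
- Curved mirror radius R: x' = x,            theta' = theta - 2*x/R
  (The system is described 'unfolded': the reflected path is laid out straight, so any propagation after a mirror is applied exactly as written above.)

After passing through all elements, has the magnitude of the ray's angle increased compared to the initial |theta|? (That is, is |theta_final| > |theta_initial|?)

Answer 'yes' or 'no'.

Answer: no

Derivation:
Initial: x=-4.0000 theta=-0.4000
After 1 (propagate distance d=5): x=-6.0000 theta=-0.4000
After 2 (thin lens f=20): x=-6.0000 theta=-0.1000
After 3 (propagate distance d=20): x=-8.0000 theta=-0.1000
After 4 (thin lens f=25): x=-8.0000 theta=0.2200
After 5 (propagate distance d=5): x=-6.9000 theta=0.2200
After 6 (thin lens f=-36): x=-6.9000 theta=17/600 (≈0.0283)
After 7 (propagate distance d=43 (to screen)): x=-3409/600 (≈-5.6817) theta=17/600 (≈0.0283)
|theta_initial|=0.4000 |theta_final|=17/600 (≈0.0283) -> not increased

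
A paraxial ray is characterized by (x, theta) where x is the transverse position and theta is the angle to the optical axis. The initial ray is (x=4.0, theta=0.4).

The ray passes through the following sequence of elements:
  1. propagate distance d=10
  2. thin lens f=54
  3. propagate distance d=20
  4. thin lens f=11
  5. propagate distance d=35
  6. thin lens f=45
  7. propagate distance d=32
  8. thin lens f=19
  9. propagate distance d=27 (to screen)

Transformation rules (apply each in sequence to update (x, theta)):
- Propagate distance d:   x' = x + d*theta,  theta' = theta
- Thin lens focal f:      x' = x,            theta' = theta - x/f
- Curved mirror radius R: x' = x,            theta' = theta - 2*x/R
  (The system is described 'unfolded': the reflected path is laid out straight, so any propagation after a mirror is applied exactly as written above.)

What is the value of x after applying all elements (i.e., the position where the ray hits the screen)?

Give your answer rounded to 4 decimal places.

Answer: 1.5409

Derivation:
Initial: x=4.0000 theta=0.4000
After 1 (propagate distance d=10): x=8.0000 theta=0.4000
After 2 (thin lens f=54): x=8.0000 theta=34/135 (≈0.2519)
After 3 (propagate distance d=20): x=352/27 (≈13.0370) theta=34/135 (≈0.2519)
After 4 (thin lens f=11): x=352/27 (≈13.0370) theta=-14/15 (≈-0.9333)
After 5 (propagate distance d=35): x=-530/27 (≈-19.6296) theta=-14/15 (≈-0.9333)
After 6 (thin lens f=45): x=-530/27 (≈-19.6296) theta=-604/1215 (≈-0.4971)
After 7 (propagate distance d=32): x=-43178/1215 (≈-35.5374) theta=-604/1215 (≈-0.4971)
After 8 (thin lens f=19): x=-43178/1215 (≈-35.5374) theta=31702/23085 (≈1.3733)
After 9 (propagate distance d=27 (to screen)): x=35572/23085 (≈1.5409) theta=31702/23085 (≈1.3733)
Rounded to 4 decimal places: x = 1.5409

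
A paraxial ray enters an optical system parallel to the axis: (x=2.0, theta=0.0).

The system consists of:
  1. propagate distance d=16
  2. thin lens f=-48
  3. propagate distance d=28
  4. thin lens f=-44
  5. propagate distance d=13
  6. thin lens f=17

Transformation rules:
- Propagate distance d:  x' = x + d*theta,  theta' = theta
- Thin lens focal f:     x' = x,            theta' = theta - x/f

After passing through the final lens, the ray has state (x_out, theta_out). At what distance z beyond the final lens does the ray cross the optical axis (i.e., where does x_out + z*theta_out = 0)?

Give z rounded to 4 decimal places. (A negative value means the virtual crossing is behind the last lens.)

Initial: x=2.0000 theta=0.0000
After 1 (propagate distance d=16): x=2.0000 theta=0.0000
After 2 (thin lens f=-48): x=2.0000 theta=1/24 (≈0.0417)
After 3 (propagate distance d=28): x=19/6 (≈3.1667) theta=1/24 (≈0.0417)
After 4 (thin lens f=-44): x=19/6 (≈3.1667) theta=5/44 (≈0.1136)
After 5 (propagate distance d=13): x=613/132 (≈4.6439) theta=5/44 (≈0.1136)
After 6 (thin lens f=17): x=613/132 (≈4.6439) theta=-179/1122 (≈-0.1595)
z_focus = -x_out/theta_out = -(613/132)/(-179/1122) = 10421/358 ≈ 29.1089
Rounded to 4 decimal places: z = 29.1089

Answer: 29.1089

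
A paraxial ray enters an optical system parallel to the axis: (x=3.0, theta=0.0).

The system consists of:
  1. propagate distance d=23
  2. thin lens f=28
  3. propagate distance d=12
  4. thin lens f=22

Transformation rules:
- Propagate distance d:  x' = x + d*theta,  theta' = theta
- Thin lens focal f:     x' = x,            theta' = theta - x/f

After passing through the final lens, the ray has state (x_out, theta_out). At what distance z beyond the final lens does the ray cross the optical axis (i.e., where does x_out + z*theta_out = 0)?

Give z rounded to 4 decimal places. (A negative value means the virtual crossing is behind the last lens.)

Answer: 9.2632

Derivation:
Initial: x=3.0000 theta=0.0000
After 1 (propagate distance d=23): x=3.0000 theta=0.0000
After 2 (thin lens f=28): x=3.0000 theta=-3/28 (≈-0.1071)
After 3 (propagate distance d=12): x=12/7 (≈1.7143) theta=-3/28 (≈-0.1071)
After 4 (thin lens f=22): x=12/7 (≈1.7143) theta=-57/308 (≈-0.1851)
z_focus = -x_out/theta_out = -(12/7)/(-57/308) = 176/19 ≈ 9.2632
Rounded to 4 decimal places: z = 9.2632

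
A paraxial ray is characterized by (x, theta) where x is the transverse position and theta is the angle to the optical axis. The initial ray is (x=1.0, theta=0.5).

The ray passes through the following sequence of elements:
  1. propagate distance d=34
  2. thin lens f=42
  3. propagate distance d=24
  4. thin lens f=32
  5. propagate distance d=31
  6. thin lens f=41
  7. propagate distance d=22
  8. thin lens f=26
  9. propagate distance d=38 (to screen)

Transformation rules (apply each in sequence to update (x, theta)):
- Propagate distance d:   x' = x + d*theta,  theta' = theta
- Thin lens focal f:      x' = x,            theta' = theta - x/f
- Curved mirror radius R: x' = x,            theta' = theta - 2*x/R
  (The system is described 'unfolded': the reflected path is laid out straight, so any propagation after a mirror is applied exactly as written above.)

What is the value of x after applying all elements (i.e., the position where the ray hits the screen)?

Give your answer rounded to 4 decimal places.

Initial: x=1.0000 theta=0.5000
After 1 (propagate distance d=34): x=18.0000 theta=0.5000
After 2 (thin lens f=42): x=18.0000 theta=1/14 (≈0.0714)
After 3 (propagate distance d=24): x=138/7 (≈19.7143) theta=1/14 (≈0.0714)
After 4 (thin lens f=32): x=138/7 (≈19.7143) theta=-61/112 (≈-0.5446)
After 5 (propagate distance d=31): x=317/112 (≈2.8304) theta=-61/112 (≈-0.5446)
After 6 (thin lens f=41): x=317/112 (≈2.8304) theta=-1409/2296 (≈-0.6137)
After 7 (propagate distance d=22): x=-48999/4592 (≈-10.6705) theta=-1409/2296 (≈-0.6137)
After 8 (thin lens f=26): x=-48999/4592 (≈-10.6705) theta=-3467/17056 (≈-0.2033)
After 9 (propagate distance d=38 (to screen)): x=-549049/29848 (≈-18.3948) theta=-3467/17056 (≈-0.2033)
Rounded to 4 decimal places: x = -18.3948

Answer: -18.3948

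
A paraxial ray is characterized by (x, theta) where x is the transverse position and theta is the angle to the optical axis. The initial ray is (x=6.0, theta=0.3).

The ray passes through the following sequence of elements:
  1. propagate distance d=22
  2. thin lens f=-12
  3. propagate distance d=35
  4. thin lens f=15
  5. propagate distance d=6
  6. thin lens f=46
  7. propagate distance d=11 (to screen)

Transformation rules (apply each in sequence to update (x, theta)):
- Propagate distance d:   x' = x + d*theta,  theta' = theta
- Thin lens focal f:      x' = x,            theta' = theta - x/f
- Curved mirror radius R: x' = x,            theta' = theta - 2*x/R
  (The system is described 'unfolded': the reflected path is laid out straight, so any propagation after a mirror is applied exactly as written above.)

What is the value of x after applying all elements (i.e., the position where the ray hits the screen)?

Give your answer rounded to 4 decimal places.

Initial: x=6.0000 theta=0.3000
After 1 (propagate distance d=22): x=12.6000 theta=0.3000
After 2 (thin lens f=-12): x=12.6000 theta=1.3500
After 3 (propagate distance d=35): x=59.8500 theta=1.3500
After 4 (thin lens f=15): x=59.8500 theta=-2.6400
After 5 (propagate distance d=6): x=44.0100 theta=-2.6400
After 6 (thin lens f=46): x=44.0100 theta=-3309/920 (≈-3.5967)
After 7 (propagate distance d=11 (to screen)): x=20451/4600 (≈4.4459) theta=-3309/920 (≈-3.5967)
Rounded to 4 decimal places: x = 4.4459

Answer: 4.4459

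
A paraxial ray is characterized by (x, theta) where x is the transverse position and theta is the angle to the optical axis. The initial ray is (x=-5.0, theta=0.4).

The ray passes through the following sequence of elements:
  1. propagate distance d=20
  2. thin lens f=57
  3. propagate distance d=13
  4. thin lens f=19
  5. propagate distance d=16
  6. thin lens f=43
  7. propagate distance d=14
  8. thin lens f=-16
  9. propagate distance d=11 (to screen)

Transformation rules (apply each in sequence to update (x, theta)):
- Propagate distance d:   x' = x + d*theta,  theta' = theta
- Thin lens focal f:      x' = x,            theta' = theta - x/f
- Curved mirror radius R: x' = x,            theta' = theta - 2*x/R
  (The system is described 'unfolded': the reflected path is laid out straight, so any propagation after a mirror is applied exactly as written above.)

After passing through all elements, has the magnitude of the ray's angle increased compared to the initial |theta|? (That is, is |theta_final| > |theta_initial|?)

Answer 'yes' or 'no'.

Answer: no

Derivation:
Initial: x=-5.0000 theta=0.4000
After 1 (propagate distance d=20): x=3.0000 theta=0.4000
After 2 (thin lens f=57): x=3.0000 theta=33/95 (≈0.3474)
After 3 (propagate distance d=13): x=714/95 (≈7.5158) theta=33/95 (≈0.3474)
After 4 (thin lens f=19): x=714/95 (≈7.5158) theta=-87/1805 (≈-0.0482)
After 5 (propagate distance d=16): x=12174/1805 (≈6.7446) theta=-87/1805 (≈-0.0482)
After 6 (thin lens f=43): x=12174/1805 (≈6.7446) theta=-3183/15523 (≈-0.2051)
After 7 (propagate distance d=14): x=300672/77615 (≈3.8739) theta=-3183/15523 (≈-0.2051)
After 8 (thin lens f=-16): x=300672/77615 (≈3.8739) theta=2877/77615 (≈0.0371)
After 9 (propagate distance d=11 (to screen)): x=332319/77615 (≈4.2816) theta=2877/77615 (≈0.0371)
|theta_initial|=0.4000 |theta_final|=2877/77615 (≈0.0371) -> not increased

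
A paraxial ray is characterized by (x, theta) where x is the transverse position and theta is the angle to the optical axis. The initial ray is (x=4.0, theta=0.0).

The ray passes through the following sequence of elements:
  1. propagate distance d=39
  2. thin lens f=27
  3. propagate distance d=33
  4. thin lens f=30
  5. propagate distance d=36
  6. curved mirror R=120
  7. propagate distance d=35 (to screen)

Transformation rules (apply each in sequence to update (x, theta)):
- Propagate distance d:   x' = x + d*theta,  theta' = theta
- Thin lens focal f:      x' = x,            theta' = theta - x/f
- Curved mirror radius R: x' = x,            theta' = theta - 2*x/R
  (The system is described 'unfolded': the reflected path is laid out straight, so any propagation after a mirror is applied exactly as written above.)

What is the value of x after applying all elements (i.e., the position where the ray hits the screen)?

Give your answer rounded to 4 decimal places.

Answer: -6.2963

Derivation:
Initial: x=4.0000 theta=0.0000
After 1 (propagate distance d=39): x=4.0000 theta=0.0000
After 2 (thin lens f=27): x=4.0000 theta=-4/27 (≈-0.1481)
After 3 (propagate distance d=33): x=-8/9 (≈-0.8889) theta=-4/27 (≈-0.1481)
After 4 (thin lens f=30): x=-8/9 (≈-0.8889) theta=-16/135 (≈-0.1185)
After 5 (propagate distance d=36): x=-232/45 (≈-5.1556) theta=-16/135 (≈-0.1185)
After 6 (curved mirror R=120): x=-232/45 (≈-5.1556) theta=-22/675 (≈-0.0326)
After 7 (propagate distance d=35 (to screen)): x=-170/27 (≈-6.2963) theta=-22/675 (≈-0.0326)
Rounded to 4 decimal places: x = -6.2963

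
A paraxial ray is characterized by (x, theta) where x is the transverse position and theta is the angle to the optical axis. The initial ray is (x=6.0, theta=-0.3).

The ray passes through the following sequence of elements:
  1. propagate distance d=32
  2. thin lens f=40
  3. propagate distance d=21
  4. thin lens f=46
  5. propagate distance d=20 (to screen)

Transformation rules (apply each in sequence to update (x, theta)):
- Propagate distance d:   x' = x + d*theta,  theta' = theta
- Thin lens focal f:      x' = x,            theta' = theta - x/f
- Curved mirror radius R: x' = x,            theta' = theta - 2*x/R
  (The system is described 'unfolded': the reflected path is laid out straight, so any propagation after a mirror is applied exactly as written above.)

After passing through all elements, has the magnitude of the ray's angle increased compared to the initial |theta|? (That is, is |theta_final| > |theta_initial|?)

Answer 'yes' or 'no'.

Answer: no

Derivation:
Initial: x=6.0000 theta=-0.3000
After 1 (propagate distance d=32): x=-3.6000 theta=-0.3000
After 2 (thin lens f=40): x=-3.6000 theta=-0.2100
After 3 (propagate distance d=21): x=-8.0100 theta=-0.2100
After 4 (thin lens f=46): x=-8.0100 theta=-33/920 (≈-0.0359)
After 5 (propagate distance d=20 (to screen)): x=-20073/2300 (≈-8.7274) theta=-33/920 (≈-0.0359)
|theta_initial|=0.3000 |theta_final|=33/920 (≈0.0359) -> not increased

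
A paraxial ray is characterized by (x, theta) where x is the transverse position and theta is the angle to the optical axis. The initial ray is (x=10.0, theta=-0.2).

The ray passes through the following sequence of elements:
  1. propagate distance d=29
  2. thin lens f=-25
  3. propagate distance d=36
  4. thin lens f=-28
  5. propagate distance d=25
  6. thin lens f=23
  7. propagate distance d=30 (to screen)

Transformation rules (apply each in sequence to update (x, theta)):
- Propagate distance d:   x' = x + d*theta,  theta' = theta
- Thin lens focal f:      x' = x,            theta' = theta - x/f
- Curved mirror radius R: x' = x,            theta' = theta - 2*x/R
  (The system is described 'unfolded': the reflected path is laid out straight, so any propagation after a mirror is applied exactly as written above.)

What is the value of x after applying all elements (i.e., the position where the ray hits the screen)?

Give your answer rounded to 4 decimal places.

Answer: 0.7933

Derivation:
Initial: x=10.0000 theta=-0.2000
After 1 (propagate distance d=29): x=4.2000 theta=-0.2000
After 2 (thin lens f=-25): x=4.2000 theta=-0.0320
After 3 (propagate distance d=36): x=3.0480 theta=-0.0320
After 4 (thin lens f=-28): x=3.0480 theta=269/3500 (≈0.0769)
After 5 (propagate distance d=25): x=17393/3500 (≈4.9694) theta=269/3500 (≈0.0769)
After 6 (thin lens f=23): x=17393/3500 (≈4.9694) theta=-5603/40250 (≈-0.1392)
After 7 (propagate distance d=30 (to screen)): x=63859/80500 (≈0.7933) theta=-5603/40250 (≈-0.1392)
Rounded to 4 decimal places: x = 0.7933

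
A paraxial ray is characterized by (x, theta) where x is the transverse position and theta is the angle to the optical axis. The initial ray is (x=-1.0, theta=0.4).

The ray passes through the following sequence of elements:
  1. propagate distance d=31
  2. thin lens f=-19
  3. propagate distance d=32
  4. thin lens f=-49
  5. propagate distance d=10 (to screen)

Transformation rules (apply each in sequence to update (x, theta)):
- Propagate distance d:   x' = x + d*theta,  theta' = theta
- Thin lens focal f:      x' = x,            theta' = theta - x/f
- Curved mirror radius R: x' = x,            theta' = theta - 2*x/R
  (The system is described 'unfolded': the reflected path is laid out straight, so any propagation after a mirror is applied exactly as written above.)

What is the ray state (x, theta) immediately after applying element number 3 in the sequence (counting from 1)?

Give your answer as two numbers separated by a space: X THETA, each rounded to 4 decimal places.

Initial: x=-1.0000 theta=0.4000
After 1 (propagate distance d=31): x=11.4000 theta=0.4000
After 2 (thin lens f=-19): x=11.4000 theta=1.0000
After 3 (propagate distance d=32): x=43.4000 theta=1.0000
Rounded to 4 decimal places: x = 43.4000, theta = 1.0000

Answer: 43.4000 1.0000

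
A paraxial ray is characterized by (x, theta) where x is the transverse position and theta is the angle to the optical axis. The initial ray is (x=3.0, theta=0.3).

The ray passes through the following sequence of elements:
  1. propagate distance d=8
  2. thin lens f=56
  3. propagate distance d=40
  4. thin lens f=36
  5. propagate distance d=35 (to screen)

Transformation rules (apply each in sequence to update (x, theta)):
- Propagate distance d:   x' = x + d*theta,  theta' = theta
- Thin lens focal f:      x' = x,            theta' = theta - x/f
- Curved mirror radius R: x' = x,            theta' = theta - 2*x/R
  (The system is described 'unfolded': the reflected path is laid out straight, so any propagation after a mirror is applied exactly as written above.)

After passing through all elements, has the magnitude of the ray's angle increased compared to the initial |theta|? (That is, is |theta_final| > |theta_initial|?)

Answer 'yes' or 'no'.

Initial: x=3.0000 theta=0.3000
After 1 (propagate distance d=8): x=5.4000 theta=0.3000
After 2 (thin lens f=56): x=5.4000 theta=57/280 (≈0.2036)
After 3 (propagate distance d=40): x=474/35 (≈13.5429) theta=57/280 (≈0.2036)
After 4 (thin lens f=36): x=474/35 (≈13.5429) theta=-29/168 (≈-0.1726)
After 5 (propagate distance d=35 (to screen)): x=6301/840 (≈7.5012) theta=-29/168 (≈-0.1726)
|theta_initial|=0.3000 |theta_final|=29/168 (≈0.1726) -> not increased

Answer: no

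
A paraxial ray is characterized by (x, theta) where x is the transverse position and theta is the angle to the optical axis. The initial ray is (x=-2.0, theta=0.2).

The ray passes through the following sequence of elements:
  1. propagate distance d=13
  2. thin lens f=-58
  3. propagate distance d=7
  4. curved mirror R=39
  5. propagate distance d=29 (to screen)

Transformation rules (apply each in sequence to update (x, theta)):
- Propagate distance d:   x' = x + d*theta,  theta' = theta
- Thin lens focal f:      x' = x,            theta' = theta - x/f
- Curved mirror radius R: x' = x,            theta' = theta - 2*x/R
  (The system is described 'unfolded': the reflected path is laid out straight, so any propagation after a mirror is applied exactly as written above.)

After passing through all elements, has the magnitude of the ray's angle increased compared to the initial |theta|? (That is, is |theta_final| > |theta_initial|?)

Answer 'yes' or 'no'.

Answer: no

Derivation:
Initial: x=-2.0000 theta=0.2000
After 1 (propagate distance d=13): x=0.6000 theta=0.2000
After 2 (thin lens f=-58): x=0.6000 theta=61/290 (≈0.2103)
After 3 (propagate distance d=7): x=601/290 (≈2.0724) theta=61/290 (≈0.2103)
After 4 (curved mirror R=39): x=601/290 (≈2.0724) theta=1177/11310 (≈0.1041)
After 5 (propagate distance d=29 (to screen)): x=28786/5655 (≈5.0904) theta=1177/11310 (≈0.1041)
|theta_initial|=0.2000 |theta_final|=1177/11310 (≈0.1041) -> not increased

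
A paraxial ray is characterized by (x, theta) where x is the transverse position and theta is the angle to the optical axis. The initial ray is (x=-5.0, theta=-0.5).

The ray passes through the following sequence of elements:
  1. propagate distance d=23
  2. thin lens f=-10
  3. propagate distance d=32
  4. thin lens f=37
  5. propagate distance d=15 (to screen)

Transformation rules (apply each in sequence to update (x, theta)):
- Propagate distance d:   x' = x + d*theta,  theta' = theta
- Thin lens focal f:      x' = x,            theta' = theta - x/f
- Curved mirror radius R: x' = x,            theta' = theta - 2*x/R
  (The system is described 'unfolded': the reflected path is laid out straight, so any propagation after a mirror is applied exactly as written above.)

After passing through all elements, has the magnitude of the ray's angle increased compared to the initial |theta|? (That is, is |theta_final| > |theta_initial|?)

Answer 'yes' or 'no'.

Answer: no

Derivation:
Initial: x=-5.0000 theta=-0.5000
After 1 (propagate distance d=23): x=-16.5000 theta=-0.5000
After 2 (thin lens f=-10): x=-16.5000 theta=-2.1500
After 3 (propagate distance d=32): x=-85.3000 theta=-2.1500
After 4 (thin lens f=37): x=-85.3000 theta=23/148 (≈0.1554)
After 5 (propagate distance d=15 (to screen)): x=-61397/740 (≈-82.9689) theta=23/148 (≈0.1554)
|theta_initial|=0.5000 |theta_final|=23/148 (≈0.1554) -> not increased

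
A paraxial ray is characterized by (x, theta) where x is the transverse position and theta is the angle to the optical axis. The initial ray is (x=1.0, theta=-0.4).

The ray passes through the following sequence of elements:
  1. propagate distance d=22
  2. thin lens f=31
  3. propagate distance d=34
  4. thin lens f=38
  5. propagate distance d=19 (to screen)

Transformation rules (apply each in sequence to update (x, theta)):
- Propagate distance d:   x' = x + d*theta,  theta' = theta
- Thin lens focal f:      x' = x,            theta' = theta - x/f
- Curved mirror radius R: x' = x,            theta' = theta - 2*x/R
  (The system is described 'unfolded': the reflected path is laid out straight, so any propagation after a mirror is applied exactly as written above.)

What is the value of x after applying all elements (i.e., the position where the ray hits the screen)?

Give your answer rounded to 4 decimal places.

Initial: x=1.0000 theta=-0.4000
After 1 (propagate distance d=22): x=-7.8000 theta=-0.4000
After 2 (thin lens f=31): x=-7.8000 theta=-23/155 (≈-0.1484)
After 3 (propagate distance d=34): x=-1991/155 (≈-12.8452) theta=-23/155 (≈-0.1484)
After 4 (thin lens f=38): x=-1991/155 (≈-12.8452) theta=1117/5890 (≈0.1896)
After 5 (propagate distance d=19 (to screen)): x=-573/62 (≈-9.2419) theta=1117/5890 (≈0.1896)
Rounded to 4 decimal places: x = -9.2419

Answer: -9.2419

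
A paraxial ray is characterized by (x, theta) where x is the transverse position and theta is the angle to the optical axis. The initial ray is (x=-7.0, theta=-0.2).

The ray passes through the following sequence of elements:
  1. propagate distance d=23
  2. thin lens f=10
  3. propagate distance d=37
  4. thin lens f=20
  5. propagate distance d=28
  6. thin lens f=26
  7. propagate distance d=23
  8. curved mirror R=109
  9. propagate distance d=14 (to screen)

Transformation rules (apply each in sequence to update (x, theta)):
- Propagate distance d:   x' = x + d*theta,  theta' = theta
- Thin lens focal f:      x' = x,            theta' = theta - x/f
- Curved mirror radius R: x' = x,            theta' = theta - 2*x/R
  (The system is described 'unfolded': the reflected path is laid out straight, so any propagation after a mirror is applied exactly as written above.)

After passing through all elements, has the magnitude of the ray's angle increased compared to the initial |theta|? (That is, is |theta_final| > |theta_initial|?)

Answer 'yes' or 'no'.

Initial: x=-7.0000 theta=-0.2000
After 1 (propagate distance d=23): x=-11.6000 theta=-0.2000
After 2 (thin lens f=10): x=-11.6000 theta=0.9600
After 3 (propagate distance d=37): x=23.9200 theta=0.9600
After 4 (thin lens f=20): x=23.9200 theta=-0.2360
After 5 (propagate distance d=28): x=17.3120 theta=-0.2360
After 6 (thin lens f=26): x=17.3120 theta=-2931/3250 (≈-0.9018)
After 7 (propagate distance d=23): x=-11149/3250 (≈-3.4305) theta=-2931/3250 (≈-0.9018)
After 8 (curved mirror R=109): x=-11149/3250 (≈-3.4305) theta=-297181/354250 (≈-0.8389)
After 9 (propagate distance d=14 (to screen)): x=-215031/14170 (≈-15.1751) theta=-297181/354250 (≈-0.8389)
|theta_initial|=0.2000 |theta_final|=297181/354250 (≈0.8389) -> increased

Answer: yes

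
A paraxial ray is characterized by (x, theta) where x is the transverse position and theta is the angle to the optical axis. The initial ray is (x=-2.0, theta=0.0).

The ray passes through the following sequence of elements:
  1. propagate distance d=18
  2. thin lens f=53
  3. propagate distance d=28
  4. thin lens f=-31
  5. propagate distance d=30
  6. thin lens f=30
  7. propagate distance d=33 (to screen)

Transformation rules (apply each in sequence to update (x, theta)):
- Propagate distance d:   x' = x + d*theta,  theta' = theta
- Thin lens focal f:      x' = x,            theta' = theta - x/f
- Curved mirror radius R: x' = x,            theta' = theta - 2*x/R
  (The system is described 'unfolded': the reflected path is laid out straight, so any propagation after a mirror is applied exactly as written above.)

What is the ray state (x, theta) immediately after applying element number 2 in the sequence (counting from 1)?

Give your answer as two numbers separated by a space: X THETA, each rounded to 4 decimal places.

Answer: -2.0000 0.0377

Derivation:
Initial: x=-2.0000 theta=0.0000
After 1 (propagate distance d=18): x=-2.0000 theta=0.0000
After 2 (thin lens f=53): x=-2.0000 theta=2/53 (≈0.0377)
Rounded to 4 decimal places: x = -2.0000, theta = 0.0377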